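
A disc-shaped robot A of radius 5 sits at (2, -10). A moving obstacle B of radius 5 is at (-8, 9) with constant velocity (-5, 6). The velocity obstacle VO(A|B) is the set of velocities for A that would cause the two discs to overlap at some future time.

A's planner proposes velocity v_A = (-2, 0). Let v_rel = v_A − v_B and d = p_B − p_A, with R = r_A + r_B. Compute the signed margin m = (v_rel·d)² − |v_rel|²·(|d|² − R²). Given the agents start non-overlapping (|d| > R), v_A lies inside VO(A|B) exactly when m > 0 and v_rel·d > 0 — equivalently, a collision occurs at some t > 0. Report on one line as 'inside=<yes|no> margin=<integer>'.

d = (-10, 19),  |d|² = 461;  R = 5+5 = 10,  c = 461−10² = 361
v_rel = (3, -6),  |v_rel|² = 45;  v_rel·d = (3)·(-10) + (-6)·(19) = -144
45·t² + 288·t + 361 = 0  ⇒  m = (-144)² − 45·361 = 4491
m = 4491 > 0,  v_rel·d = -144 < 0  ⇒  outside

inside=no margin=4491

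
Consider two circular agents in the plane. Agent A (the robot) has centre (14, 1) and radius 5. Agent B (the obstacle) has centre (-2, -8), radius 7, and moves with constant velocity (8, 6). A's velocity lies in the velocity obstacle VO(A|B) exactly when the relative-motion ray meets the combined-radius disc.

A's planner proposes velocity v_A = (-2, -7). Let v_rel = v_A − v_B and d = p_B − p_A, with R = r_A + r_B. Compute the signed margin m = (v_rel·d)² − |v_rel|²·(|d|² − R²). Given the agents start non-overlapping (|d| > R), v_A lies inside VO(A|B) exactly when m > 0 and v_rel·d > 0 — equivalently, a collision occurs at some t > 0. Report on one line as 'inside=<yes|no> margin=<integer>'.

d = (-16, -9),  |d|² = 337;  R = 5+7 = 12,  c = 337−12² = 193
v_rel = (-10, -13),  |v_rel|² = 269;  v_rel·d = (-10)·(-16) + (-13)·(-9) = 277
269·t² − 554·t + 193 = 0  ⇒  m = 277² − 269·193 = 24812
m = 24812 > 0,  v_rel·d = 277 > 0  ⇒  inside

inside=yes margin=24812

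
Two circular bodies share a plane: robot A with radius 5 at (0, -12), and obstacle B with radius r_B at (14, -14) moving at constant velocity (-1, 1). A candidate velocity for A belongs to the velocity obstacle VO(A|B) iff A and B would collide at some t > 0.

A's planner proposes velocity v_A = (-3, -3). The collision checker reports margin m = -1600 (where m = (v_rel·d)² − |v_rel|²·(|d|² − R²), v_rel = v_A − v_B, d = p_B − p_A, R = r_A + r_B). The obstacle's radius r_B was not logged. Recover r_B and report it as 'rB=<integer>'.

m = -1600
d = (14, -2);  v_rel = (-2, -4),  |v_rel|² = 20
v_rel×d = (-2)·(-2) − (-4)·(14) = 60
since m = R²·20 − 60²:  R² = (3600 + -1600) / 20 = 100
R = √100 = 10  ⇒  r_B = 10 − 5 = 5

rB=5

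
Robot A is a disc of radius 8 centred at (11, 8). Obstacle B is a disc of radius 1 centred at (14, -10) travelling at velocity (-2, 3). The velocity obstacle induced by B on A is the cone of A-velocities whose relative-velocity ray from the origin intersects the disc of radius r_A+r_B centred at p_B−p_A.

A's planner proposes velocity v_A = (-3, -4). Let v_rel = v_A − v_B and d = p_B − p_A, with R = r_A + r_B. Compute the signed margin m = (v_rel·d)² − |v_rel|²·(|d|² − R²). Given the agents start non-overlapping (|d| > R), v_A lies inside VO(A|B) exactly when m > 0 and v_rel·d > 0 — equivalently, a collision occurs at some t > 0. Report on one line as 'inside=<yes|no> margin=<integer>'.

d = (3, -18),  |d|² = 333;  R = 8+1 = 9,  c = 333−9² = 252
v_rel = (-1, -7),  |v_rel|² = 50;  v_rel·d = (-1)·(3) + (-7)·(-18) = 123
50·t² − 246·t + 252 = 0  ⇒  m = 123² − 50·252 = 2529
m = 2529 > 0,  v_rel·d = 123 > 0  ⇒  inside

inside=yes margin=2529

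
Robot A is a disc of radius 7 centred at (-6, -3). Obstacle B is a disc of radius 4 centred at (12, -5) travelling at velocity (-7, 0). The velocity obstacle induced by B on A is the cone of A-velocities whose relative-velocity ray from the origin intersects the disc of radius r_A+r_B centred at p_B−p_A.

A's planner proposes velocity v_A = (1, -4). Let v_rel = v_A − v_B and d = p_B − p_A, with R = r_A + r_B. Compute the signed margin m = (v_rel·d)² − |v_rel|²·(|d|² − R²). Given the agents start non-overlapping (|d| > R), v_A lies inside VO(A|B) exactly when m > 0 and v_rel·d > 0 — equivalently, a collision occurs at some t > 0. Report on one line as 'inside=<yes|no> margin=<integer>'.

d = (18, -2),  |d|² = 328;  R = 7+4 = 11,  c = 328−11² = 207
v_rel = (8, -4),  |v_rel|² = 80;  v_rel·d = (8)·(18) + (-4)·(-2) = 152
80·t² − 304·t + 207 = 0  ⇒  m = 152² − 80·207 = 6544
m = 6544 > 0,  v_rel·d = 152 > 0  ⇒  inside

inside=yes margin=6544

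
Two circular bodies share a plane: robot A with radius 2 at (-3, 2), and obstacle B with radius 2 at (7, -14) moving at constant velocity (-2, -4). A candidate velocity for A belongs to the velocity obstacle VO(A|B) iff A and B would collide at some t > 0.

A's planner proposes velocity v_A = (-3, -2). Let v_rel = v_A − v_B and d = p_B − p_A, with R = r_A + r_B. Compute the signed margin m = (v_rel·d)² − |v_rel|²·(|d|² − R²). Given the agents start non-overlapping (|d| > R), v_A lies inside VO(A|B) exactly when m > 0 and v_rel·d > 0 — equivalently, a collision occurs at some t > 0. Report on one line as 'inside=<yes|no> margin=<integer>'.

d = (10, -16),  |d|² = 356;  R = 2+2 = 4,  c = 356−4² = 340
v_rel = (-1, 2),  |v_rel|² = 5;  v_rel·d = (-1)·(10) + (2)·(-16) = -42
5·t² + 84·t + 340 = 0  ⇒  m = (-42)² − 5·340 = 64
m = 64 > 0,  v_rel·d = -42 < 0  ⇒  outside

inside=no margin=64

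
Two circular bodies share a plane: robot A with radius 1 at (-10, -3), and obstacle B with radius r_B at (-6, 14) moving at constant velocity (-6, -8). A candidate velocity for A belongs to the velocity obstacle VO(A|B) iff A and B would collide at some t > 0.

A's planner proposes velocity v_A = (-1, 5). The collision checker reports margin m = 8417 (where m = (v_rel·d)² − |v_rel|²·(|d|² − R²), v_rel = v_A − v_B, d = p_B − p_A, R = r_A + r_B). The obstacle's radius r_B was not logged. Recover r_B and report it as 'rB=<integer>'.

m = 8417
d = (4, 17);  v_rel = (5, 13),  |v_rel|² = 194
v_rel×d = (5)·(17) − (13)·(4) = 33
since m = R²·194 − 33²:  R² = (1089 + 8417) / 194 = 49
R = √49 = 7  ⇒  r_B = 7 − 1 = 6

rB=6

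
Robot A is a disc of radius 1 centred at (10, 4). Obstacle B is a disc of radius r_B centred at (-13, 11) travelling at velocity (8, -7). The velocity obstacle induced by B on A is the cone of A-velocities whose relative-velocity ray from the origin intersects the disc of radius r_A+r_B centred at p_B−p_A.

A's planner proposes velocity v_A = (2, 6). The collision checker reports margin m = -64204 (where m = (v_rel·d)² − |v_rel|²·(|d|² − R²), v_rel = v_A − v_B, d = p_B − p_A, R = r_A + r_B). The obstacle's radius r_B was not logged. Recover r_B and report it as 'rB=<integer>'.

m = -64204
d = (-23, 7);  v_rel = (-6, 13),  |v_rel|² = 205
v_rel×d = (-6)·(7) − (13)·(-23) = 257
since m = R²·205 − 257²:  R² = (66049 + -64204) / 205 = 9
R = √9 = 3  ⇒  r_B = 3 − 1 = 2

rB=2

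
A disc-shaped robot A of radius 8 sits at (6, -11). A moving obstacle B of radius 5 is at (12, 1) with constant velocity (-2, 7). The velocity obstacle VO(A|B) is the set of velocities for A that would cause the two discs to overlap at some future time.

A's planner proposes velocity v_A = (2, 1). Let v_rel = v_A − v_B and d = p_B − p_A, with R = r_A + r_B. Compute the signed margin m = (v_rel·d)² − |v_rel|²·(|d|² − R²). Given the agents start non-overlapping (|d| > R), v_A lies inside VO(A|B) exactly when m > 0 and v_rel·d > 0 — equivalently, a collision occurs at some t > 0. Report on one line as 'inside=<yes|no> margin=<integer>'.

d = (6, 12),  |d|² = 180;  R = 8+5 = 13,  c = 180−13² = 11
v_rel = (4, -6),  |v_rel|² = 52;  v_rel·d = (4)·(6) + (-6)·(12) = -48
52·t² + 96·t + 11 = 0  ⇒  m = (-48)² − 52·11 = 1732
m = 1732 > 0,  v_rel·d = -48 < 0  ⇒  outside

inside=no margin=1732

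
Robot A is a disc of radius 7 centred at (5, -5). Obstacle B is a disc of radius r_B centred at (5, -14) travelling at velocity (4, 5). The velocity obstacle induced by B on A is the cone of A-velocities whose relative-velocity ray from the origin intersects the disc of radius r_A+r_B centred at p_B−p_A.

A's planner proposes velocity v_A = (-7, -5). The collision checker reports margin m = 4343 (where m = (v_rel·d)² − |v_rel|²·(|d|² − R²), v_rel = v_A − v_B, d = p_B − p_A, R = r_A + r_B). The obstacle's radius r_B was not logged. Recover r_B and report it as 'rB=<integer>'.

m = 4343
d = (0, -9);  v_rel = (-11, -10),  |v_rel|² = 221
v_rel×d = (-11)·(-9) − (-10)·(0) = 99
since m = R²·221 − 99²:  R² = (9801 + 4343) / 221 = 64
R = √64 = 8  ⇒  r_B = 8 − 7 = 1

rB=1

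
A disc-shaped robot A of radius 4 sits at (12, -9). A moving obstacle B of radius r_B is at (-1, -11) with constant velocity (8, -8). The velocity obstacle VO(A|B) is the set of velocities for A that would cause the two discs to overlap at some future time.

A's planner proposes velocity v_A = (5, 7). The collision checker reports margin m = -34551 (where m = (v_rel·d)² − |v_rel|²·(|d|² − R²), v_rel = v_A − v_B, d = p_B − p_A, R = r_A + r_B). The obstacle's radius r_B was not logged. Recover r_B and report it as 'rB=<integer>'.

m = -34551
d = (-13, -2);  v_rel = (-3, 15),  |v_rel|² = 234
v_rel×d = (-3)·(-2) − (15)·(-13) = 201
since m = R²·234 − 201²:  R² = (40401 + -34551) / 234 = 25
R = √25 = 5  ⇒  r_B = 5 − 4 = 1

rB=1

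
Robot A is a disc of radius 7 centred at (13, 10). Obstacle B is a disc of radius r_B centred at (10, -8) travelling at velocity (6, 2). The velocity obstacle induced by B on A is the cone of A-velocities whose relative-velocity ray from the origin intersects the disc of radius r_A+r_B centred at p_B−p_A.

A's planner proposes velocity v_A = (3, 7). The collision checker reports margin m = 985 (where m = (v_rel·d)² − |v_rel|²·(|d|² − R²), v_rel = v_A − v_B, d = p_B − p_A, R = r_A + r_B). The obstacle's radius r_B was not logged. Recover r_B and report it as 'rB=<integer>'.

m = 985
d = (-3, -18);  v_rel = (-3, 5),  |v_rel|² = 34
v_rel×d = (-3)·(-18) − (5)·(-3) = 69
since m = R²·34 − 69²:  R² = (4761 + 985) / 34 = 169
R = √169 = 13  ⇒  r_B = 13 − 7 = 6

rB=6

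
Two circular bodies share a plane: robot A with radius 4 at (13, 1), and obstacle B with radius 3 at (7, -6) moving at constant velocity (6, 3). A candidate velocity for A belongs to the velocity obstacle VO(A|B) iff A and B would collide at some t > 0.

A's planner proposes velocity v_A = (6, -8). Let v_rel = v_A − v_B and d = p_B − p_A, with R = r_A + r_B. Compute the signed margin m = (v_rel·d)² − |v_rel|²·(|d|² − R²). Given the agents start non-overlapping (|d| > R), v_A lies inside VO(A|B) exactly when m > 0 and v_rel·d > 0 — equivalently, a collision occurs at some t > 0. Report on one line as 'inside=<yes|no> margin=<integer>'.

d = (-6, -7),  |d|² = 85;  R = 4+3 = 7,  c = 85−7² = 36
v_rel = (0, -11),  |v_rel|² = 121;  v_rel·d = (0)·(-6) + (-11)·(-7) = 77
121·t² − 154·t + 36 = 0  ⇒  m = 77² − 121·36 = 1573
m = 1573 > 0,  v_rel·d = 77 > 0  ⇒  inside

inside=yes margin=1573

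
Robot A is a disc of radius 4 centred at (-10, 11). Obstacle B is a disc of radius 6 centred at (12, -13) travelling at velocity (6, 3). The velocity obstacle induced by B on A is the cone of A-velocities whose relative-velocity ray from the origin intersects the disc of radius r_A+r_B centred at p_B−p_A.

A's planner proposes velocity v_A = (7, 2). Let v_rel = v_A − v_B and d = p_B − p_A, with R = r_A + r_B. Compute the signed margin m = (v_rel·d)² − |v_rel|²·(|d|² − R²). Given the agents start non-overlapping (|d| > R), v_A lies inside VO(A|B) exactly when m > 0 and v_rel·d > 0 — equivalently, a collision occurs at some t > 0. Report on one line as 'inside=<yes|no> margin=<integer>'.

d = (22, -24),  |d|² = 1060;  R = 4+6 = 10,  c = 1060−10² = 960
v_rel = (1, -1),  |v_rel|² = 2;  v_rel·d = (1)·(22) + (-1)·(-24) = 46
2·t² − 92·t + 960 = 0  ⇒  m = 46² − 2·960 = 196
m = 196 > 0,  v_rel·d = 46 > 0  ⇒  inside

inside=yes margin=196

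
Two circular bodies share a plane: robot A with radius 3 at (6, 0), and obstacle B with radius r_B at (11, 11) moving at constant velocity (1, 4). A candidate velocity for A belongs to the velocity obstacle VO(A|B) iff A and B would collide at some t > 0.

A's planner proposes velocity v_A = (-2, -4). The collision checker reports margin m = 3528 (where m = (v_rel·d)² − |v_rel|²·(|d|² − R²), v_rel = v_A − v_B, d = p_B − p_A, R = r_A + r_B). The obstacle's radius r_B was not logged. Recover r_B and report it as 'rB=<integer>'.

m = 3528
d = (5, 11);  v_rel = (-3, -8),  |v_rel|² = 73
v_rel×d = (-3)·(11) − (-8)·(5) = 7
since m = R²·73 − 7²:  R² = (49 + 3528) / 73 = 49
R = √49 = 7  ⇒  r_B = 7 − 3 = 4

rB=4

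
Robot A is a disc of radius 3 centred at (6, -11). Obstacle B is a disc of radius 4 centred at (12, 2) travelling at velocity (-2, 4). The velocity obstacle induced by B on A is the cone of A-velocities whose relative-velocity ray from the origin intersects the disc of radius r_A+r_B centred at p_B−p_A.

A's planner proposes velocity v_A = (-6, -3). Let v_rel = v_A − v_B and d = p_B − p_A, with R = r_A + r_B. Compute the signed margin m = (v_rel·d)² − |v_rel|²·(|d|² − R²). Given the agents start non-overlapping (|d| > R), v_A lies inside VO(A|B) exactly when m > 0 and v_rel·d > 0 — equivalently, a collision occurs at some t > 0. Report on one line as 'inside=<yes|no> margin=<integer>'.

d = (6, 13),  |d|² = 205;  R = 3+4 = 7,  c = 205−7² = 156
v_rel = (-4, -7),  |v_rel|² = 65;  v_rel·d = (-4)·(6) + (-7)·(13) = -115
65·t² + 230·t + 156 = 0  ⇒  m = (-115)² − 65·156 = 3085
m = 3085 > 0,  v_rel·d = -115 < 0  ⇒  outside

inside=no margin=3085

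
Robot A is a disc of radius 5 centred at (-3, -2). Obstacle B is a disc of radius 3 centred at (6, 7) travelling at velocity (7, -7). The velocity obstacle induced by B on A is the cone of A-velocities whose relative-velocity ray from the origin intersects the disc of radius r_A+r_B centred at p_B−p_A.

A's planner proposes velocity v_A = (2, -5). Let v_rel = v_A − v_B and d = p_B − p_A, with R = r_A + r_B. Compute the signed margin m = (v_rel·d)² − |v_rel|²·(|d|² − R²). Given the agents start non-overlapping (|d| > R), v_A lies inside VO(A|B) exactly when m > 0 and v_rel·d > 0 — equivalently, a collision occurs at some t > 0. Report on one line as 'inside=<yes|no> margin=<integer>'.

d = (9, 9),  |d|² = 162;  R = 5+3 = 8,  c = 162−8² = 98
v_rel = (-5, 2),  |v_rel|² = 29;  v_rel·d = (-5)·(9) + (2)·(9) = -27
29·t² + 54·t + 98 = 0  ⇒  m = (-27)² − 29·98 = -2113
m = -2113 < 0,  v_rel·d = -27 < 0  ⇒  outside

inside=no margin=-2113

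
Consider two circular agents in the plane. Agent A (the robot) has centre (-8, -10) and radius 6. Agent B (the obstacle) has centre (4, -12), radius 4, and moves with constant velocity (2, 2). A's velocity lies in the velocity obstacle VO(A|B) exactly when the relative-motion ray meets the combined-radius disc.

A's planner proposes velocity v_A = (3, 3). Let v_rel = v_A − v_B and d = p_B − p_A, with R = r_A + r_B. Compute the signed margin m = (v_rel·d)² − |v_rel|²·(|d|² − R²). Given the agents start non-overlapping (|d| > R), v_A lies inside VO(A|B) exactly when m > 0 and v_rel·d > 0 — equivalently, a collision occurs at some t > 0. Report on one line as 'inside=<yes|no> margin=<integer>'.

d = (12, -2),  |d|² = 148;  R = 6+4 = 10,  c = 148−10² = 48
v_rel = (1, 1),  |v_rel|² = 2;  v_rel·d = (1)·(12) + (1)·(-2) = 10
2·t² − 20·t + 48 = 0  ⇒  m = 10² − 2·48 = 4
m = 4 > 0,  v_rel·d = 10 > 0  ⇒  inside

inside=yes margin=4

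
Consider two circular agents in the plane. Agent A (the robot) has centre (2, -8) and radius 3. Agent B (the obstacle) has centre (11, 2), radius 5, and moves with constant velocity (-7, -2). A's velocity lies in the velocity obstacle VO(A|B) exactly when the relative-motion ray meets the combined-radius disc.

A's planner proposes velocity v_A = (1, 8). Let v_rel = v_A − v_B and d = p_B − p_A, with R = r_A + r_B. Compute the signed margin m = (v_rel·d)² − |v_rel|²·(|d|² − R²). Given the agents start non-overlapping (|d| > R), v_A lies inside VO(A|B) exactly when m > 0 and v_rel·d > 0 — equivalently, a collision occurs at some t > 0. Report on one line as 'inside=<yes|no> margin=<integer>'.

d = (9, 10),  |d|² = 181;  R = 3+5 = 8,  c = 181−8² = 117
v_rel = (8, 10),  |v_rel|² = 164;  v_rel·d = (8)·(9) + (10)·(10) = 172
164·t² − 344·t + 117 = 0  ⇒  m = 172² − 164·117 = 10396
m = 10396 > 0,  v_rel·d = 172 > 0  ⇒  inside

inside=yes margin=10396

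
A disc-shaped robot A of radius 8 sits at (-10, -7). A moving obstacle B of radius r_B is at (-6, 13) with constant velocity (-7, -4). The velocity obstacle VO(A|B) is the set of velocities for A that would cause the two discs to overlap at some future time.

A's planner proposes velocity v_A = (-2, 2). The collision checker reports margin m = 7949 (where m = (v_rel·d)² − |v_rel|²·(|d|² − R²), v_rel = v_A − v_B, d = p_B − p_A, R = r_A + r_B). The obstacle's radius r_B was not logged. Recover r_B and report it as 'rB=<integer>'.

m = 7949
d = (4, 20);  v_rel = (5, 6),  |v_rel|² = 61
v_rel×d = (5)·(20) − (6)·(4) = 76
since m = R²·61 − 76²:  R² = (5776 + 7949) / 61 = 225
R = √225 = 15  ⇒  r_B = 15 − 8 = 7

rB=7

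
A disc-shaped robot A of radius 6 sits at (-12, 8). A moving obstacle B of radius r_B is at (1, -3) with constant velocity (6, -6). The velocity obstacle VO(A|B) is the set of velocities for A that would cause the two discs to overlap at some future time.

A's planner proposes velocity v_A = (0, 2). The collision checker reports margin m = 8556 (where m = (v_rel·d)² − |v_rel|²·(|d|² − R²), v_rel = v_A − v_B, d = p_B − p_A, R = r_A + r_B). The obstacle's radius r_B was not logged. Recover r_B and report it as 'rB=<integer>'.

m = 8556
d = (13, -11);  v_rel = (-6, 8),  |v_rel|² = 100
v_rel×d = (-6)·(-11) − (8)·(13) = -38
since m = R²·100 − (-38)²:  R² = (1444 + 8556) / 100 = 100
R = √100 = 10  ⇒  r_B = 10 − 6 = 4

rB=4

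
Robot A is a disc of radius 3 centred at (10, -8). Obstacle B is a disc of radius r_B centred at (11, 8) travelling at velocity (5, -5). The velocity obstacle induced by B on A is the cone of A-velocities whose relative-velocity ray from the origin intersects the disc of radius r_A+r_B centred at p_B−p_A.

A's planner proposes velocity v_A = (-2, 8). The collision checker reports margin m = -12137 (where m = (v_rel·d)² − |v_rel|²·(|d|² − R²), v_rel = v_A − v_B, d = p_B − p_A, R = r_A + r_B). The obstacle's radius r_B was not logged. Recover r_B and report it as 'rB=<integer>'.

m = -12137
d = (1, 16);  v_rel = (-7, 13),  |v_rel|² = 218
v_rel×d = (-7)·(16) − (13)·(1) = -125
since m = R²·218 − (-125)²:  R² = (15625 + -12137) / 218 = 16
R = √16 = 4  ⇒  r_B = 4 − 3 = 1

rB=1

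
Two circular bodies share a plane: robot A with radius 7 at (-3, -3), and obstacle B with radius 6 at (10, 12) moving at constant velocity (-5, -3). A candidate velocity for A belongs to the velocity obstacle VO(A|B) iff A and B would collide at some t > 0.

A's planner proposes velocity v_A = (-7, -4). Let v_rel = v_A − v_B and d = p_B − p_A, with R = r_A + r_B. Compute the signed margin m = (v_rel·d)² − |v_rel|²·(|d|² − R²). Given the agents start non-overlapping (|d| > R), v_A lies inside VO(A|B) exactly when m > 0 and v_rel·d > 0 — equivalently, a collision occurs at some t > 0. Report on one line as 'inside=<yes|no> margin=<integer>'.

d = (13, 15),  |d|² = 394;  R = 7+6 = 13,  c = 394−13² = 225
v_rel = (-2, -1),  |v_rel|² = 5;  v_rel·d = (-2)·(13) + (-1)·(15) = -41
5·t² + 82·t + 225 = 0  ⇒  m = (-41)² − 5·225 = 556
m = 556 > 0,  v_rel·d = -41 < 0  ⇒  outside

inside=no margin=556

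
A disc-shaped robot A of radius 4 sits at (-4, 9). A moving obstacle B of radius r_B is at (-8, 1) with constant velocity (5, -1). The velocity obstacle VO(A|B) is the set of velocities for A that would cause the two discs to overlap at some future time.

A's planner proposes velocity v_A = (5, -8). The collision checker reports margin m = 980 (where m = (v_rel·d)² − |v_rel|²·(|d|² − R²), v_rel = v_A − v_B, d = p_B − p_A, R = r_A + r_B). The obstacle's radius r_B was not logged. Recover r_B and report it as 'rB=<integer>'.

m = 980
d = (-4, -8);  v_rel = (0, -7),  |v_rel|² = 49
v_rel×d = (0)·(-8) − (-7)·(-4) = -28
since m = R²·49 − (-28)²:  R² = (784 + 980) / 49 = 36
R = √36 = 6  ⇒  r_B = 6 − 4 = 2

rB=2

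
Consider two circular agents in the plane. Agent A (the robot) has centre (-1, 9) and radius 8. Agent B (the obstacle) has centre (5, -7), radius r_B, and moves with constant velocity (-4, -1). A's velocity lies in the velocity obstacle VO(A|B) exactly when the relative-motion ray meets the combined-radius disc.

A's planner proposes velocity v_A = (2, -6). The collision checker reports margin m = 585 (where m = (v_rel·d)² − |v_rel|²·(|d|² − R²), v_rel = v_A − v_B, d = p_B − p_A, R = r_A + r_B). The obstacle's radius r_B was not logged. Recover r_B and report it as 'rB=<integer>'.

m = 585
d = (6, -16);  v_rel = (6, -5),  |v_rel|² = 61
v_rel×d = (6)·(-16) − (-5)·(6) = -66
since m = R²·61 − (-66)²:  R² = (4356 + 585) / 61 = 81
R = √81 = 9  ⇒  r_B = 9 − 8 = 1

rB=1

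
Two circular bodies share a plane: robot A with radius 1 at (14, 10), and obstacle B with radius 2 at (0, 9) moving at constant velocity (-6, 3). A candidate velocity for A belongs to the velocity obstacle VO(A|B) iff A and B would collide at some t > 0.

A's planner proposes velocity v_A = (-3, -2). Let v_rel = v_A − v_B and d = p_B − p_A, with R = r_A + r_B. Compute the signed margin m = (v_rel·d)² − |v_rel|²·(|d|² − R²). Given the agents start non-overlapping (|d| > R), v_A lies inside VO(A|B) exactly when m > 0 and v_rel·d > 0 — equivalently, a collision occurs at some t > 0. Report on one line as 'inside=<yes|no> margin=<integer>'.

d = (-14, -1),  |d|² = 197;  R = 1+2 = 3,  c = 197−3² = 188
v_rel = (3, -5),  |v_rel|² = 34;  v_rel·d = (3)·(-14) + (-5)·(-1) = -37
34·t² + 74·t + 188 = 0  ⇒  m = (-37)² − 34·188 = -5023
m = -5023 < 0,  v_rel·d = -37 < 0  ⇒  outside

inside=no margin=-5023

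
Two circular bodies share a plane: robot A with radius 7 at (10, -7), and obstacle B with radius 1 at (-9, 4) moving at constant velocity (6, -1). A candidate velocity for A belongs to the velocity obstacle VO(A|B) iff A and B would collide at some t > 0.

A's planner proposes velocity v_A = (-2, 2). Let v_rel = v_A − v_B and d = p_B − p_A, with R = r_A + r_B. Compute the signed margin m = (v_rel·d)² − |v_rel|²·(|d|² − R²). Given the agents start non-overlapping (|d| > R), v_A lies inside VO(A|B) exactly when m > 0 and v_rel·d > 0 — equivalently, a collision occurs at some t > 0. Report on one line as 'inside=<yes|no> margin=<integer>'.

d = (-19, 11),  |d|² = 482;  R = 7+1 = 8,  c = 482−8² = 418
v_rel = (-8, 3),  |v_rel|² = 73;  v_rel·d = (-8)·(-19) + (3)·(11) = 185
73·t² − 370·t + 418 = 0  ⇒  m = 185² − 73·418 = 3711
m = 3711 > 0,  v_rel·d = 185 > 0  ⇒  inside

inside=yes margin=3711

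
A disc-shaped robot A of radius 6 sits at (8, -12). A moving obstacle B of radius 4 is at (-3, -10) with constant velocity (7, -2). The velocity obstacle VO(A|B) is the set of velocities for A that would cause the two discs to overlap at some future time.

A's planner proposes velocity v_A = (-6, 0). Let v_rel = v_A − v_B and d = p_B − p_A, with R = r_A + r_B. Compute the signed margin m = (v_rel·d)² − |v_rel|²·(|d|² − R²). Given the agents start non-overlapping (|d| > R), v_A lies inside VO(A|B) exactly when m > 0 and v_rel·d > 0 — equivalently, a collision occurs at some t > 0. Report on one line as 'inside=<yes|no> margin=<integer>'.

d = (-11, 2),  |d|² = 125;  R = 6+4 = 10,  c = 125−10² = 25
v_rel = (-13, 2),  |v_rel|² = 173;  v_rel·d = (-13)·(-11) + (2)·(2) = 147
173·t² − 294·t + 25 = 0  ⇒  m = 147² − 173·25 = 17284
m = 17284 > 0,  v_rel·d = 147 > 0  ⇒  inside

inside=yes margin=17284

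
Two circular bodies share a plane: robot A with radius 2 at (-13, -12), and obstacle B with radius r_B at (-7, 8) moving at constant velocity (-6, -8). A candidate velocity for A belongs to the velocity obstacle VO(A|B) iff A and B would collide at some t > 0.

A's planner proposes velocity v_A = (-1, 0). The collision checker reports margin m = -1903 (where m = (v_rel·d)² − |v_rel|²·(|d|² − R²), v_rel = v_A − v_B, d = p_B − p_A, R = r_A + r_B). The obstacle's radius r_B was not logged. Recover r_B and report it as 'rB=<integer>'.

m = -1903
d = (6, 20);  v_rel = (5, 8),  |v_rel|² = 89
v_rel×d = (5)·(20) − (8)·(6) = 52
since m = R²·89 − 52²:  R² = (2704 + -1903) / 89 = 9
R = √9 = 3  ⇒  r_B = 3 − 2 = 1

rB=1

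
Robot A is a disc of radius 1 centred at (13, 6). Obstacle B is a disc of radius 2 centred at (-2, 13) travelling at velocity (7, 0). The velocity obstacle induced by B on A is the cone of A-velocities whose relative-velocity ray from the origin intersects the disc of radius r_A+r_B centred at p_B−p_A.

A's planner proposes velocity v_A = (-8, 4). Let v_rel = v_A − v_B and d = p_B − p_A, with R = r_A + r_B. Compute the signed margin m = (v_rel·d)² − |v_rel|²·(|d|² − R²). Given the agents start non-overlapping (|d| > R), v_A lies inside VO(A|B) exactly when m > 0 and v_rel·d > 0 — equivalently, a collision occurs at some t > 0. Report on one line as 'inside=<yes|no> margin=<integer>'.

d = (-15, 7),  |d|² = 274;  R = 1+2 = 3,  c = 274−3² = 265
v_rel = (-15, 4),  |v_rel|² = 241;  v_rel·d = (-15)·(-15) + (4)·(7) = 253
241·t² − 506·t + 265 = 0  ⇒  m = 253² − 241·265 = 144
m = 144 > 0,  v_rel·d = 253 > 0  ⇒  inside

inside=yes margin=144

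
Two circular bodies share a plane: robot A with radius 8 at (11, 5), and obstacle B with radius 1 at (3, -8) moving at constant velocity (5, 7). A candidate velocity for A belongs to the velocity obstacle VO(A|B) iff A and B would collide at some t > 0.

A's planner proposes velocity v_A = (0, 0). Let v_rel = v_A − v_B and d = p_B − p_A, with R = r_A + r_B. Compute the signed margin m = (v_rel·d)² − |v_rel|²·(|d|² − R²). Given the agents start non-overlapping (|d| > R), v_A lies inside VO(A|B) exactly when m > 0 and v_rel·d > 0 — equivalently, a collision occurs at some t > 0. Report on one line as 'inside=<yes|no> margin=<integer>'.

d = (-8, -13),  |d|² = 233;  R = 8+1 = 9,  c = 233−9² = 152
v_rel = (-5, -7),  |v_rel|² = 74;  v_rel·d = (-5)·(-8) + (-7)·(-13) = 131
74·t² − 262·t + 152 = 0  ⇒  m = 131² − 74·152 = 5913
m = 5913 > 0,  v_rel·d = 131 > 0  ⇒  inside

inside=yes margin=5913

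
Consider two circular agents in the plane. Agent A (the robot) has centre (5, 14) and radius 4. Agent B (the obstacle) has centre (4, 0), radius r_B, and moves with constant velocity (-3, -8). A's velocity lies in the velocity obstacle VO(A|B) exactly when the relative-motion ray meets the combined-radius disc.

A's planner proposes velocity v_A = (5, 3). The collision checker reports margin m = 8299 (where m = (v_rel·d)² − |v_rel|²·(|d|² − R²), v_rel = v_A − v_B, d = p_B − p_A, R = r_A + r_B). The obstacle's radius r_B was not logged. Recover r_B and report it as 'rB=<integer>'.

m = 8299
d = (-1, -14);  v_rel = (8, 11),  |v_rel|² = 185
v_rel×d = (8)·(-14) − (11)·(-1) = -101
since m = R²·185 − (-101)²:  R² = (10201 + 8299) / 185 = 100
R = √100 = 10  ⇒  r_B = 10 − 4 = 6

rB=6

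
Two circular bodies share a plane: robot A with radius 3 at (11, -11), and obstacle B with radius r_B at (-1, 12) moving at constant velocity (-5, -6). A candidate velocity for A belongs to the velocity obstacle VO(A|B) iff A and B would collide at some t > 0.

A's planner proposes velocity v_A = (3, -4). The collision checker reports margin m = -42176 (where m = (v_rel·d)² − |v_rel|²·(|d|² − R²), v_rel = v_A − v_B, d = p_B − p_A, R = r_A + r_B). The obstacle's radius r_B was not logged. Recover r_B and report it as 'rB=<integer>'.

m = -42176
d = (-12, 23);  v_rel = (8, 2),  |v_rel|² = 68
v_rel×d = (8)·(23) − (2)·(-12) = 208
since m = R²·68 − 208²:  R² = (43264 + -42176) / 68 = 16
R = √16 = 4  ⇒  r_B = 4 − 3 = 1

rB=1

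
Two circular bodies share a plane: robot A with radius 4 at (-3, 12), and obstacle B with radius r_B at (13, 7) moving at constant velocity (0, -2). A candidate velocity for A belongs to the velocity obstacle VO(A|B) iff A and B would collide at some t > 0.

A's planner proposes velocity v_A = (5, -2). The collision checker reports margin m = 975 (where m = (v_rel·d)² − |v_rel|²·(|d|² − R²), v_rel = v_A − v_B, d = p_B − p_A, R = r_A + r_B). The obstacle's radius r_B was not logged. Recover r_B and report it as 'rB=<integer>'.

m = 975
d = (16, -5);  v_rel = (5, 0),  |v_rel|² = 25
v_rel×d = (5)·(-5) − (0)·(16) = -25
since m = R²·25 − (-25)²:  R² = (625 + 975) / 25 = 64
R = √64 = 8  ⇒  r_B = 8 − 4 = 4

rB=4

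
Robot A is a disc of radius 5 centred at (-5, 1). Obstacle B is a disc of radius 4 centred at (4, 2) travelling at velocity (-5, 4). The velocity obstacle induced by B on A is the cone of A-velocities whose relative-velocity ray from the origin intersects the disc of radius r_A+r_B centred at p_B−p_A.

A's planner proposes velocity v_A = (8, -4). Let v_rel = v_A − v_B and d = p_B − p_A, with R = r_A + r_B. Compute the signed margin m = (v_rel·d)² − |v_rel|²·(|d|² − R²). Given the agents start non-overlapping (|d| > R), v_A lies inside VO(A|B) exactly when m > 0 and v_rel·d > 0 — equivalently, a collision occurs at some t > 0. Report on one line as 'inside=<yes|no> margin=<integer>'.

d = (9, 1),  |d|² = 82;  R = 5+4 = 9,  c = 82−9² = 1
v_rel = (13, -8),  |v_rel|² = 233;  v_rel·d = (13)·(9) + (-8)·(1) = 109
233·t² − 218·t + 1 = 0  ⇒  m = 109² − 233·1 = 11648
m = 11648 > 0,  v_rel·d = 109 > 0  ⇒  inside

inside=yes margin=11648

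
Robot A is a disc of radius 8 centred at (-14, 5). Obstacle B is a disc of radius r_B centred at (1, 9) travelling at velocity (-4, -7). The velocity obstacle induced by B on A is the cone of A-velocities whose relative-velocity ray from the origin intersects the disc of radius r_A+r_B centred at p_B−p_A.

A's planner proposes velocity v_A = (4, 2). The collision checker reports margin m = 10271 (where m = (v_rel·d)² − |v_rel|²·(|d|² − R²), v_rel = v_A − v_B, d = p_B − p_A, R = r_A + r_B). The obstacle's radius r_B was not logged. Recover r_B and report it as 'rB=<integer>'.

m = 10271
d = (15, 4);  v_rel = (8, 9),  |v_rel|² = 145
v_rel×d = (8)·(4) − (9)·(15) = -103
since m = R²·145 − (-103)²:  R² = (10609 + 10271) / 145 = 144
R = √144 = 12  ⇒  r_B = 12 − 8 = 4

rB=4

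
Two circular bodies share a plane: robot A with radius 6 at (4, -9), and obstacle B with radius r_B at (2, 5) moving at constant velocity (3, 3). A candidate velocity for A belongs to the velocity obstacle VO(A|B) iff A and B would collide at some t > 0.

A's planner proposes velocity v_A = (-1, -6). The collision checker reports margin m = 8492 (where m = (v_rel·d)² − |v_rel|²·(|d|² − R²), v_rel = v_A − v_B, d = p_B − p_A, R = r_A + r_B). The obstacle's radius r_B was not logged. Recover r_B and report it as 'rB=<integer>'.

m = 8492
d = (-2, 14);  v_rel = (-4, -9),  |v_rel|² = 97
v_rel×d = (-4)·(14) − (-9)·(-2) = -74
since m = R²·97 − (-74)²:  R² = (5476 + 8492) / 97 = 144
R = √144 = 12  ⇒  r_B = 12 − 6 = 6

rB=6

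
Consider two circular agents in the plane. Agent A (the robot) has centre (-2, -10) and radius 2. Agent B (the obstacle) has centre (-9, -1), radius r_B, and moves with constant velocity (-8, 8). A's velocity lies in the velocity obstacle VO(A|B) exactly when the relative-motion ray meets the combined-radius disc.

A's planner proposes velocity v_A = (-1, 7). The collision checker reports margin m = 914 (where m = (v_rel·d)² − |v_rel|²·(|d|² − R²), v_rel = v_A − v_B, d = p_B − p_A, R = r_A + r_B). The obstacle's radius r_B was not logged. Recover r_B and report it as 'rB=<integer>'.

m = 914
d = (-7, 9);  v_rel = (7, -1),  |v_rel|² = 50
v_rel×d = (7)·(9) − (-1)·(-7) = 56
since m = R²·50 − 56²:  R² = (3136 + 914) / 50 = 81
R = √81 = 9  ⇒  r_B = 9 − 2 = 7

rB=7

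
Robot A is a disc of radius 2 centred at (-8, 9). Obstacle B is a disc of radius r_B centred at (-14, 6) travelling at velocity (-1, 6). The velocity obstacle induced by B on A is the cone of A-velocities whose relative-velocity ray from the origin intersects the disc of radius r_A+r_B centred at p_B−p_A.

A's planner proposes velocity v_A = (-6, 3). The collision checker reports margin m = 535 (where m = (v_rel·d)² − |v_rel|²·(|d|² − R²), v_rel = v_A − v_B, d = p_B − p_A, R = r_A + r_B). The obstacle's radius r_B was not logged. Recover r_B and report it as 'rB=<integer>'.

m = 535
d = (-6, -3);  v_rel = (-5, -3),  |v_rel|² = 34
v_rel×d = (-5)·(-3) − (-3)·(-6) = -3
since m = R²·34 − (-3)²:  R² = (9 + 535) / 34 = 16
R = √16 = 4  ⇒  r_B = 4 − 2 = 2

rB=2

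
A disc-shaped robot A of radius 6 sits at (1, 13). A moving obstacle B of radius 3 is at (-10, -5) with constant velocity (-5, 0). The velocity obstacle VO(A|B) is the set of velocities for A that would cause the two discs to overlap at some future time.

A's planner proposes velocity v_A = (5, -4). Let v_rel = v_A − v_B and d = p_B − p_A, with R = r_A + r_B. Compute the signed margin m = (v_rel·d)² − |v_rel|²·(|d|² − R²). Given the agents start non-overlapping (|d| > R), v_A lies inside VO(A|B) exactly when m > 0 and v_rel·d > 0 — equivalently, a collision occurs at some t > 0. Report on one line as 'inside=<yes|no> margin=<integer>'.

d = (-11, -18),  |d|² = 445;  R = 6+3 = 9,  c = 445−9² = 364
v_rel = (10, -4),  |v_rel|² = 116;  v_rel·d = (10)·(-11) + (-4)·(-18) = -38
116·t² + 76·t + 364 = 0  ⇒  m = (-38)² − 116·364 = -40780
m = -40780 < 0,  v_rel·d = -38 < 0  ⇒  outside

inside=no margin=-40780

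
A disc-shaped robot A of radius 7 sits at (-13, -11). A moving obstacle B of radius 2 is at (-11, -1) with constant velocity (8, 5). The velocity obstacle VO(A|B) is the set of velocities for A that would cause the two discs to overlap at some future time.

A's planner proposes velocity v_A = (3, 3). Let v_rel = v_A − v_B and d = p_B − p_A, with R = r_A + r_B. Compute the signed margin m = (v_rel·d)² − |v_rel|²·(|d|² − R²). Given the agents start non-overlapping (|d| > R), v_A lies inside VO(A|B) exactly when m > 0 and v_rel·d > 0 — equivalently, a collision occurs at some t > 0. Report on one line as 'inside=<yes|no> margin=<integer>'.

d = (2, 10),  |d|² = 104;  R = 7+2 = 9,  c = 104−9² = 23
v_rel = (-5, -2),  |v_rel|² = 29;  v_rel·d = (-5)·(2) + (-2)·(10) = -30
29·t² + 60·t + 23 = 0  ⇒  m = (-30)² − 29·23 = 233
m = 233 > 0,  v_rel·d = -30 < 0  ⇒  outside

inside=no margin=233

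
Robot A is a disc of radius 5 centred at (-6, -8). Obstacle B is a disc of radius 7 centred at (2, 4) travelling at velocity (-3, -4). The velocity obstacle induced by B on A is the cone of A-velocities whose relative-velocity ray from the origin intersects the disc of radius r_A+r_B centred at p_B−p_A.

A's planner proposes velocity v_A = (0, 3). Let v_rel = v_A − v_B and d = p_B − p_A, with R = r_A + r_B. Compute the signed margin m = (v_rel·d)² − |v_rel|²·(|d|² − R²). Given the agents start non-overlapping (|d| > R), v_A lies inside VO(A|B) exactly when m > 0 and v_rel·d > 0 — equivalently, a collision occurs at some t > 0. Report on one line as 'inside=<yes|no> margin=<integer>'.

d = (8, 12),  |d|² = 208;  R = 5+7 = 12,  c = 208−12² = 64
v_rel = (3, 7),  |v_rel|² = 58;  v_rel·d = (3)·(8) + (7)·(12) = 108
58·t² − 216·t + 64 = 0  ⇒  m = 108² − 58·64 = 7952
m = 7952 > 0,  v_rel·d = 108 > 0  ⇒  inside

inside=yes margin=7952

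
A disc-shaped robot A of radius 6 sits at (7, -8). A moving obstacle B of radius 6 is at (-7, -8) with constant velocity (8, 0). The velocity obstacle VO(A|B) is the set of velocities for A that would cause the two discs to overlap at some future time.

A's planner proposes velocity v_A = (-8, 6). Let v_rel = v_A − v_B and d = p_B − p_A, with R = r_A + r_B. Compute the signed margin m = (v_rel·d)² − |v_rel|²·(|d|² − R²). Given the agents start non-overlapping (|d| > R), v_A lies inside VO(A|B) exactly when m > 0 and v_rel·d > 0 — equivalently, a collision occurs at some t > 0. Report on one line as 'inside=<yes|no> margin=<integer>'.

d = (-14, 0),  |d|² = 196;  R = 6+6 = 12,  c = 196−12² = 52
v_rel = (-16, 6),  |v_rel|² = 292;  v_rel·d = (-16)·(-14) + (6)·(0) = 224
292·t² − 448·t + 52 = 0  ⇒  m = 224² − 292·52 = 34992
m = 34992 > 0,  v_rel·d = 224 > 0  ⇒  inside

inside=yes margin=34992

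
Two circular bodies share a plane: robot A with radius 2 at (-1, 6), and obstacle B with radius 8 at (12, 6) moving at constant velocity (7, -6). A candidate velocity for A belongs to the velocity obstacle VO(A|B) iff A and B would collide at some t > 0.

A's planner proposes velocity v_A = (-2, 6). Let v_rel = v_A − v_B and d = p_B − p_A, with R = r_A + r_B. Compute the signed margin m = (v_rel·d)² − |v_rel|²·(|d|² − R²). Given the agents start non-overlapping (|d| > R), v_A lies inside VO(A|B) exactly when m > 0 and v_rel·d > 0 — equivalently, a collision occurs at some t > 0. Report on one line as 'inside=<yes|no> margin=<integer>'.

d = (13, 0),  |d|² = 169;  R = 2+8 = 10,  c = 169−10² = 69
v_rel = (-9, 12),  |v_rel|² = 225;  v_rel·d = (-9)·(13) + (12)·(0) = -117
225·t² + 234·t + 69 = 0  ⇒  m = (-117)² − 225·69 = -1836
m = -1836 < 0,  v_rel·d = -117 < 0  ⇒  outside

inside=no margin=-1836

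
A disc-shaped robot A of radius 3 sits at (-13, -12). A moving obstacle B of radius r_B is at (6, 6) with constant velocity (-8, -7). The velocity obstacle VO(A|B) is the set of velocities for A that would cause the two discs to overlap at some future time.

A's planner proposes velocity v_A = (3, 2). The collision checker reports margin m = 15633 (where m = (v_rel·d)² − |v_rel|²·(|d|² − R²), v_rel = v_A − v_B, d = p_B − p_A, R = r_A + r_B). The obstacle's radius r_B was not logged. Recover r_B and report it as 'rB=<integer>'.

m = 15633
d = (19, 18);  v_rel = (11, 9),  |v_rel|² = 202
v_rel×d = (11)·(18) − (9)·(19) = 27
since m = R²·202 − 27²:  R² = (729 + 15633) / 202 = 81
R = √81 = 9  ⇒  r_B = 9 − 3 = 6

rB=6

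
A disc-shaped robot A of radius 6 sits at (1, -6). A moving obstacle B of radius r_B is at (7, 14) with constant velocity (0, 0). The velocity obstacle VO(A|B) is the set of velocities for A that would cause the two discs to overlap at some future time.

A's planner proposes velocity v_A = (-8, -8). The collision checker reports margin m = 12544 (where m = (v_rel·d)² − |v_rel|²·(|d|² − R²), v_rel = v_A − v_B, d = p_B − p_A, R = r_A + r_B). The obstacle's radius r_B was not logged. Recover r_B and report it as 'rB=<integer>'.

m = 12544
d = (6, 20);  v_rel = (-8, -8),  |v_rel|² = 128
v_rel×d = (-8)·(20) − (-8)·(6) = -112
since m = R²·128 − (-112)²:  R² = (12544 + 12544) / 128 = 196
R = √196 = 14  ⇒  r_B = 14 − 6 = 8

rB=8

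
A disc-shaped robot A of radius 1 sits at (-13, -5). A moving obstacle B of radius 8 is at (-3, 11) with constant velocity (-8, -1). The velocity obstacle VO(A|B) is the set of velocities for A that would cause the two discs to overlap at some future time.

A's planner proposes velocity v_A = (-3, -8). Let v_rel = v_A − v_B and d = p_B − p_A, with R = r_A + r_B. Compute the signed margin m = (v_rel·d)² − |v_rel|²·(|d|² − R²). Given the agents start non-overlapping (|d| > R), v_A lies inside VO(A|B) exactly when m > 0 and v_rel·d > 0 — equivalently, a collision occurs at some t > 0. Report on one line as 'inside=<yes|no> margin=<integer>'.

d = (10, 16),  |d|² = 356;  R = 1+8 = 9,  c = 356−9² = 275
v_rel = (5, -7),  |v_rel|² = 74;  v_rel·d = (5)·(10) + (-7)·(16) = -62
74·t² + 124·t + 275 = 0  ⇒  m = (-62)² − 74·275 = -16506
m = -16506 < 0,  v_rel·d = -62 < 0  ⇒  outside

inside=no margin=-16506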